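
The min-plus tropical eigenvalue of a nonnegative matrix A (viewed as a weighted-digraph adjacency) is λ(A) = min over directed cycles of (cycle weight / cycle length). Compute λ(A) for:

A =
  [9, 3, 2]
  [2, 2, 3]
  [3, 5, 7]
λ(A) = 2

Enumerate directed cycles and compute their means (weight / length). Sample:
  cycle 0 → 0: weight = 9, length = 1, mean = 9/1 ≈ 9.000
  cycle 1 → 1: weight = 2, length = 1, mean = 2/1 ≈ 2.000
  cycle 2 → 2: weight = 7, length = 1, mean = 7/1 ≈ 7.000
  cycle 0 → 1 → 0: weight = 5, length = 2, mean = 5/2 ≈ 2.500
  cycle 0 → 2 → 0: weight = 5, length = 2, mean = 5/2 ≈ 2.500
  cycle 1 → 0 → 1: weight = 5, length = 2, mean = 5/2 ≈ 2.500
Minimum mean = 2.000, attained e.g. along the cycle 1 → 1 with weight 2 and length 1. So λ(A) = 2/1 = 2.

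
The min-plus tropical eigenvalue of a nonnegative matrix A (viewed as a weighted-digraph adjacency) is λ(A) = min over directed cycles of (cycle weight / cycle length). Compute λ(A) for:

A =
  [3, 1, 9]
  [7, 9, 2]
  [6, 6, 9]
λ(A) = 3

Enumerate directed cycles and compute their means (weight / length). Sample:
  cycle 0 → 0: weight = 3, length = 1, mean = 3/1 ≈ 3.000
  cycle 1 → 1: weight = 9, length = 1, mean = 9/1 ≈ 9.000
  cycle 2 → 2: weight = 9, length = 1, mean = 9/1 ≈ 9.000
  cycle 0 → 1 → 0: weight = 8, length = 2, mean = 8/2 ≈ 4.000
  cycle 0 → 2 → 0: weight = 15, length = 2, mean = 15/2 ≈ 7.500
  cycle 1 → 0 → 1: weight = 8, length = 2, mean = 8/2 ≈ 4.000
Minimum mean = 3.000, attained e.g. along the cycle 0 → 0 with weight 3 and length 1. So λ(A) = 3/1 = 3.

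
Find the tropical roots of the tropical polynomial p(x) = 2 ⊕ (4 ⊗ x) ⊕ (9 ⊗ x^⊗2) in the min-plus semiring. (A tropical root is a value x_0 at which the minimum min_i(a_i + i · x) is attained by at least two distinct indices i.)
Roots: {-5, -2}

Each tropical root is a break point of the lower envelope of the lines y = a_i + i · x (there are 3 lines, with slopes 0, 1, ..., 2). Only the lines that attain the minimum somewhere contribute to roots; other lines are dominated. Here the surviving (envelope) indices are i = 2, i = 1, i = 0.
Intersections between consecutive envelope lines give the roots: for adjacent envelope indices i < j the intersection is x = (a_i − a_j) / (j − i). Reading off the sorted break points: {-5, -2}.
Verification: at each break x_0, at least two indices attain the minimum of min_i(a_i + i · x_0).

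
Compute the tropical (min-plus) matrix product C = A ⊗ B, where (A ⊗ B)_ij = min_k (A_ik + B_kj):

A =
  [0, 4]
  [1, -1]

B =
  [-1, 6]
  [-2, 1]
A ⊗ B =
  [-1, 5]
  [-3, 0]

Apply the min-plus product entry-by-entry:
  C[0][0] = min over k of (A[0][0] + B[0][0] = 0 + -1 = -1, A[0][1] + B[1][0] = 4 + -2 = 2) = -1 (attained at k = 0)
  C[0][1] = min over k of (A[0][0] + B[0][1] = 0 + 6 = 6, A[0][1] + B[1][1] = 4 + 1 = 5) = 5 (attained at k = 1)
  C[1][0] = min over k of (A[1][0] + B[0][0] = 1 + -1 = 0, A[1][1] + B[1][0] = -1 + -2 = -3) = -3 (attained at k = 1)
  C[1][1] = min over k of (A[1][0] + B[0][1] = 1 + 6 = 7, A[1][1] + B[1][1] = -1 + 1 = 0) = 0 (attained at k = 1)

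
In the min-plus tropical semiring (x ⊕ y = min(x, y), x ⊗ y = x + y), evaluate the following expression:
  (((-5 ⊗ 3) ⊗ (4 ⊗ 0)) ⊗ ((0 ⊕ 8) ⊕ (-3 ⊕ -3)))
(((-5 ⊗ 3) ⊗ (4 ⊗ 0)) ⊗ ((0 ⊕ 8) ⊕ (-3 ⊕ -3))) = -1

Expand innermost to outermost. Recall ⊕ takes the minimum of its arguments and ⊗ takes their sum. Working out the expression (((-5 ⊗ 3) ⊗ (4 ⊗ 0)) ⊗ ((0 ⊕ 8) ⊕ (-3 ⊕ -3))) gives -1.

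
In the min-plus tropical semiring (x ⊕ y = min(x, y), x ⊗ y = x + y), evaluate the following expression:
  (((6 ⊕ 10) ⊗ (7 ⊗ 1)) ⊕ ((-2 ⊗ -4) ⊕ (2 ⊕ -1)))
(((6 ⊕ 10) ⊗ (7 ⊗ 1)) ⊕ ((-2 ⊗ -4) ⊕ (2 ⊕ -1))) = -6

Expand innermost to outermost. Recall ⊕ takes the minimum of its arguments and ⊗ takes their sum. Working out the expression (((6 ⊕ 10) ⊗ (7 ⊗ 1)) ⊕ ((-2 ⊗ -4) ⊕ (2 ⊕ -1))) gives -6.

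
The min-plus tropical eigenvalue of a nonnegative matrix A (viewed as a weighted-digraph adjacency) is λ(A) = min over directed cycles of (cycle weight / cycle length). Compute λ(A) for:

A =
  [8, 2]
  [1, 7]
λ(A) = 3/2

Enumerate directed cycles and compute their means (weight / length). Sample:
  cycle 0 → 0: weight = 8, length = 1, mean = 8/1 ≈ 8.000
  cycle 1 → 1: weight = 7, length = 1, mean = 7/1 ≈ 7.000
  cycle 0 → 1 → 0: weight = 3, length = 2, mean = 3/2 ≈ 1.500
  cycle 1 → 0 → 1: weight = 3, length = 2, mean = 3/2 ≈ 1.500
Minimum mean = 1.500, attained e.g. along the cycle 0 → 1 → 0 with weight 3 and length 2. So λ(A) = 3/2 = 3/2.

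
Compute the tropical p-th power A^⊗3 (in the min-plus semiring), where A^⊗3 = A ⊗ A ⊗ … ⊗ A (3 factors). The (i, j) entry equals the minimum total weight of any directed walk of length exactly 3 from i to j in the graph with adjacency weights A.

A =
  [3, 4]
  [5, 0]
A^⊗3 =
  [9, 4]
  [5, 0]

Each entry (A^⊗3)_ij equals the minimum over all length-3 walks i = v_0 → v_1 → … → v_3 = j of Σ_t A[v_t][v_{t+1}]. For example, for (i, j) = (0, 1) we minimise over 4 possible intermediate vertex sequences; the minimum is 4, attained along the walk 0 → 1 → 1 → 1.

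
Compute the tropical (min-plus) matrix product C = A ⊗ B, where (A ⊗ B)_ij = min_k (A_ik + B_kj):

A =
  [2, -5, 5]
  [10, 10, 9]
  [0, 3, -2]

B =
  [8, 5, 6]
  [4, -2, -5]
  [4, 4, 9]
A ⊗ B =
  [-1, -7, -10]
  [13, 8, 5]
  [2, 1, -2]

Apply the min-plus product entry-by-entry:
  C[0][0] = min over k of (A[0][0] + B[0][0] = 2 + 8 = 10, A[0][1] + B[1][0] = -5 + 4 = -1, A[0][2] + B[2][0] = 5 + 4 = 9) = -1 (attained at k = 1)
  C[0][1] = min over k of (A[0][0] + B[0][1] = 2 + 5 = 7, A[0][1] + B[1][1] = -5 + -2 = -7, A[0][2] + B[2][1] = 5 + 4 = 9) = -7 (attained at k = 1)
  C[0][2] = min over k of (A[0][0] + B[0][2] = 2 + 6 = 8, A[0][1] + B[1][2] = -5 + -5 = -10, A[0][2] + B[2][2] = 5 + 9 = 14) = -10 (attained at k = 1)
  C[1][0] = min over k of (A[1][0] + B[0][0] = 10 + 8 = 18, A[1][1] + B[1][0] = 10 + 4 = 14, A[1][2] + B[2][0] = 9 + 4 = 13) = 13 (attained at k = 2)
  C[1][1] = min over k of (A[1][0] + B[0][1] = 10 + 5 = 15, A[1][1] + B[1][1] = 10 + -2 = 8, A[1][2] + B[2][1] = 9 + 4 = 13) = 8 (attained at k = 1)
  C[1][2] = min over k of (A[1][0] + B[0][2] = 10 + 6 = 16, A[1][1] + B[1][2] = 10 + -5 = 5, A[1][2] + B[2][2] = 9 + 9 = 18) = 5 (attained at k = 1)
  C[2][0] = min over k of (A[2][0] + B[0][0] = 0 + 8 = 8, A[2][1] + B[1][0] = 3 + 4 = 7, A[2][2] + B[2][0] = -2 + 4 = 2) = 2 (attained at k = 2)
  C[2][1] = min over k of (A[2][0] + B[0][1] = 0 + 5 = 5, A[2][1] + B[1][1] = 3 + -2 = 1, A[2][2] + B[2][1] = -2 + 4 = 2) = 1 (attained at k = 1)
  C[2][2] = min over k of (A[2][0] + B[0][2] = 0 + 6 = 6, A[2][1] + B[1][2] = 3 + -5 = -2, A[2][2] + B[2][2] = -2 + 9 = 7) = -2 (attained at k = 1)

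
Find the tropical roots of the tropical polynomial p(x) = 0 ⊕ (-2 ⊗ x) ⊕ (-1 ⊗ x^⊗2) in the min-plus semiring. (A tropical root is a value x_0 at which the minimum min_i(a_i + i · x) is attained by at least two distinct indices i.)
Roots: {-1, 2}

Each tropical root is a break point of the lower envelope of the lines y = a_i + i · x (there are 3 lines, with slopes 0, 1, ..., 2). Only the lines that attain the minimum somewhere contribute to roots; other lines are dominated. Here the surviving (envelope) indices are i = 2, i = 1, i = 0.
Intersections between consecutive envelope lines give the roots: for adjacent envelope indices i < j the intersection is x = (a_i − a_j) / (j − i). Reading off the sorted break points: {-1, 2}.
Verification: at each break x_0, at least two indices attain the minimum of min_i(a_i + i · x_0).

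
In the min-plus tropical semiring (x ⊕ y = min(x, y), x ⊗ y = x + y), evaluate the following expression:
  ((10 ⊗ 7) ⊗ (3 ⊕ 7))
((10 ⊗ 7) ⊗ (3 ⊕ 7)) = 20

Expand innermost to outermost. Recall ⊕ takes the minimum of its arguments and ⊗ takes their sum. Working out the expression ((10 ⊗ 7) ⊗ (3 ⊕ 7)) gives 20.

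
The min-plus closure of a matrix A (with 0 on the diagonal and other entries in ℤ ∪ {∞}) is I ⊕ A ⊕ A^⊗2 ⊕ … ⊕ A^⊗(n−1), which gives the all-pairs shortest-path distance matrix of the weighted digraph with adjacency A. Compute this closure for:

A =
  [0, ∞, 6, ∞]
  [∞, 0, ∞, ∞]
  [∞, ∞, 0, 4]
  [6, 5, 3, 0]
Closure =
  [0, 15, 6, 10]
  [∞, 0, ∞, ∞]
  [10, 9, 0, 4]
  [6, 5, 3, 0]

This is the Floyd-Warshall all-pairs shortest-path computation. For each intermediate vertex k = 0, 1, …, 3, update dist[i][j] ← min(dist[i][j], dist[i][k] + dist[k][j]). The final matrix gives, for each (i, j), the minimum total weight of any directed path from i to j (possibly empty when i = j).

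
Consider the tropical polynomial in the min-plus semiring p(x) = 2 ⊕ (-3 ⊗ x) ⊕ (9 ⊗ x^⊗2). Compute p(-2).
p(-2) = -5

A tropical monomial a ⊗ x^⊗i evaluates to a + i · x. Evaluating each term at x = -2:
  Term 0 contributes 2 + 0 · -2 = 2
  Term 1 contributes -3 + 1 · -2 = -5
  Term 2 contributes 9 + 2 · -2 = 5
p(-2) = ⊕ of these = min[2, -5, 5] = -5.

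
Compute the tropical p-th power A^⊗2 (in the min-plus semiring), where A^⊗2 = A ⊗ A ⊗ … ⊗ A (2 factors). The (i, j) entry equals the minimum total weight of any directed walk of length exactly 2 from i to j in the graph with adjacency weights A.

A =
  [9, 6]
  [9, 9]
A^⊗2 =
  [15, 15]
  [18, 15]

Each entry (A^⊗2)_ij equals the minimum over all length-2 walks i = v_0 → v_1 → … → v_2 = j of Σ_t A[v_t][v_{t+1}]. For example, for (i, j) = (0, 1) we minimise over 2 possible intermediate vertex sequences; the minimum is 15, attained along the walk 0 → 0 → 1.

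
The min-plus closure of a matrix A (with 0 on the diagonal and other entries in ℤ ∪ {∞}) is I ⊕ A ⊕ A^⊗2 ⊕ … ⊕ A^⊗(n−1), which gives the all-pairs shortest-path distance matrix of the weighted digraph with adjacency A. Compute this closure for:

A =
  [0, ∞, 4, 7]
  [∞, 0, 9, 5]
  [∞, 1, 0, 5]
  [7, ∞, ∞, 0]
Closure =
  [0, 5, 4, 7]
  [12, 0, 9, 5]
  [12, 1, 0, 5]
  [7, 12, 11, 0]

This is the Floyd-Warshall all-pairs shortest-path computation. For each intermediate vertex k = 0, 1, …, 3, update dist[i][j] ← min(dist[i][j], dist[i][k] + dist[k][j]). The final matrix gives, for each (i, j), the minimum total weight of any directed path from i to j (possibly empty when i = j).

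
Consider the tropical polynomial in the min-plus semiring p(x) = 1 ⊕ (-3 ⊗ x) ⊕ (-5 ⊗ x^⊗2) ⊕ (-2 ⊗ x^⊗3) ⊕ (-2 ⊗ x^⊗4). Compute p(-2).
p(-2) = -10

A tropical monomial a ⊗ x^⊗i evaluates to a + i · x. Evaluating each term at x = -2:
  Term 0 contributes 1 + 0 · -2 = 1
  Term 1 contributes -3 + 1 · -2 = -5
  Term 2 contributes -5 + 2 · -2 = -9
  Term 3 contributes -2 + 3 · -2 = -8
  Term 4 contributes -2 + 4 · -2 = -10
p(-2) = ⊕ of these = min[1, -5, -9, -8, -10] = -10.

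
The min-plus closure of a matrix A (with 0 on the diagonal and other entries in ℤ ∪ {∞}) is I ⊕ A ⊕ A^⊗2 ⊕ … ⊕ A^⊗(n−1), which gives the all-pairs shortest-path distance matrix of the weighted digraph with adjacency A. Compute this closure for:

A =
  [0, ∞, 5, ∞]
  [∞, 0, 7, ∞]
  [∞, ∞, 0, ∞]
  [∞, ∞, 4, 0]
Closure =
  [0, ∞, 5, ∞]
  [∞, 0, 7, ∞]
  [∞, ∞, 0, ∞]
  [∞, ∞, 4, 0]

This is the Floyd-Warshall all-pairs shortest-path computation. For each intermediate vertex k = 0, 1, …, 3, update dist[i][j] ← min(dist[i][j], dist[i][k] + dist[k][j]). The final matrix gives, for each (i, j), the minimum total weight of any directed path from i to j (possibly empty when i = j).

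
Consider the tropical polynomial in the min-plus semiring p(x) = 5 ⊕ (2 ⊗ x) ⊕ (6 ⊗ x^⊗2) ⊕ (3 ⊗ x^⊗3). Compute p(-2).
p(-2) = -3

A tropical monomial a ⊗ x^⊗i evaluates to a + i · x. Evaluating each term at x = -2:
  Term 0 contributes 5 + 0 · -2 = 5
  Term 1 contributes 2 + 1 · -2 = 0
  Term 2 contributes 6 + 2 · -2 = 2
  Term 3 contributes 3 + 3 · -2 = -3
p(-2) = ⊕ of these = min[5, 0, 2, -3] = -3.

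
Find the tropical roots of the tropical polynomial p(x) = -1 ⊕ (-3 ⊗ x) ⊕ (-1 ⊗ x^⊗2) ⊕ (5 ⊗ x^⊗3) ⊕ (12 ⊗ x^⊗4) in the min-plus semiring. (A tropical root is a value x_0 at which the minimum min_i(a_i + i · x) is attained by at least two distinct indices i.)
Roots: {-7, -6, -2, 2}

Each tropical root is a break point of the lower envelope of the lines y = a_i + i · x (there are 5 lines, with slopes 0, 1, ..., 4). Only the lines that attain the minimum somewhere contribute to roots; other lines are dominated. Here the surviving (envelope) indices are i = 4, i = 3, i = 2, i = 1, i = 0.
Intersections between consecutive envelope lines give the roots: for adjacent envelope indices i < j the intersection is x = (a_i − a_j) / (j − i). Reading off the sorted break points: {-7, -6, -2, 2}.
Verification: at each break x_0, at least two indices attain the minimum of min_i(a_i + i · x_0).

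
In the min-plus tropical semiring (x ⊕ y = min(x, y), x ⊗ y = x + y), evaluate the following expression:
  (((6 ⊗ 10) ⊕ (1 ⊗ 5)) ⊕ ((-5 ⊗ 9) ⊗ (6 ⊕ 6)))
(((6 ⊗ 10) ⊕ (1 ⊗ 5)) ⊕ ((-5 ⊗ 9) ⊗ (6 ⊕ 6))) = 6

Expand innermost to outermost. Recall ⊕ takes the minimum of its arguments and ⊗ takes their sum. Working out the expression (((6 ⊗ 10) ⊕ (1 ⊗ 5)) ⊕ ((-5 ⊗ 9) ⊗ (6 ⊕ 6))) gives 6.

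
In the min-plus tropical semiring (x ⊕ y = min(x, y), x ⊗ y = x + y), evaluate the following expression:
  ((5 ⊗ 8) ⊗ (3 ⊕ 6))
((5 ⊗ 8) ⊗ (3 ⊕ 6)) = 16

Expand innermost to outermost. Recall ⊕ takes the minimum of its arguments and ⊗ takes their sum. Working out the expression ((5 ⊗ 8) ⊗ (3 ⊕ 6)) gives 16.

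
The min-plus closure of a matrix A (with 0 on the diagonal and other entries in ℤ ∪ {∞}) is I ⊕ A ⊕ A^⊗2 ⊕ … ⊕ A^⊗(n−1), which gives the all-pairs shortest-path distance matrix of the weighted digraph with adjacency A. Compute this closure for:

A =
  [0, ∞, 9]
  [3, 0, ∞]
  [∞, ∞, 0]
Closure =
  [0, ∞, 9]
  [3, 0, 12]
  [∞, ∞, 0]

This is the Floyd-Warshall all-pairs shortest-path computation. For each intermediate vertex k = 0, 1, …, 2, update dist[i][j] ← min(dist[i][j], dist[i][k] + dist[k][j]). The final matrix gives, for each (i, j), the minimum total weight of any directed path from i to j (possibly empty when i = j).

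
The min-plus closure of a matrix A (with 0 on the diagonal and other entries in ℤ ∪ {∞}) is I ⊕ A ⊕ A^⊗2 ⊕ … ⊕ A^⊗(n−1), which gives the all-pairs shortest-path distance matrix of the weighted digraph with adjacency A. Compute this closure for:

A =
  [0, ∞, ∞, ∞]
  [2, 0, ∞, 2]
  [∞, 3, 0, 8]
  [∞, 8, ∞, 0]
Closure =
  [0, ∞, ∞, ∞]
  [2, 0, ∞, 2]
  [5, 3, 0, 5]
  [10, 8, ∞, 0]

This is the Floyd-Warshall all-pairs shortest-path computation. For each intermediate vertex k = 0, 1, …, 3, update dist[i][j] ← min(dist[i][j], dist[i][k] + dist[k][j]). The final matrix gives, for each (i, j), the minimum total weight of any directed path from i to j (possibly empty when i = j).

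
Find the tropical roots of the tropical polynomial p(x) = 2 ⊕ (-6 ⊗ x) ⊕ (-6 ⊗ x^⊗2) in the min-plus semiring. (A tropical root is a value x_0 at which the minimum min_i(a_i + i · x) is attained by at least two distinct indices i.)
Roots: {0, 8}

Each tropical root is a break point of the lower envelope of the lines y = a_i + i · x (there are 3 lines, with slopes 0, 1, ..., 2). Only the lines that attain the minimum somewhere contribute to roots; other lines are dominated. Here the surviving (envelope) indices are i = 2, i = 1, i = 0.
Intersections between consecutive envelope lines give the roots: for adjacent envelope indices i < j the intersection is x = (a_i − a_j) / (j − i). Reading off the sorted break points: {0, 8}.
Verification: at each break x_0, at least two indices attain the minimum of min_i(a_i + i · x_0).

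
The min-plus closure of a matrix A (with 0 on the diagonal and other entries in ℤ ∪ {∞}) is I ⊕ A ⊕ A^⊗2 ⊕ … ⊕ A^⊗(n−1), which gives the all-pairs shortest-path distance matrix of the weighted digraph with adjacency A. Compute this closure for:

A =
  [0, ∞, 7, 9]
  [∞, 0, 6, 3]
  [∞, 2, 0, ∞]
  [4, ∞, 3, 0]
Closure =
  [0, 9, 7, 9]
  [7, 0, 6, 3]
  [9, 2, 0, 5]
  [4, 5, 3, 0]

This is the Floyd-Warshall all-pairs shortest-path computation. For each intermediate vertex k = 0, 1, …, 3, update dist[i][j] ← min(dist[i][j], dist[i][k] + dist[k][j]). The final matrix gives, for each (i, j), the minimum total weight of any directed path from i to j (possibly empty when i = j).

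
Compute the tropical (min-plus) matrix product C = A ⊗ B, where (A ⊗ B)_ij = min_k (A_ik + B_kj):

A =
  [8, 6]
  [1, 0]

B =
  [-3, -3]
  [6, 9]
A ⊗ B =
  [5, 5]
  [-2, -2]

Apply the min-plus product entry-by-entry:
  C[0][0] = min over k of (A[0][0] + B[0][0] = 8 + -3 = 5, A[0][1] + B[1][0] = 6 + 6 = 12) = 5 (attained at k = 0)
  C[0][1] = min over k of (A[0][0] + B[0][1] = 8 + -3 = 5, A[0][1] + B[1][1] = 6 + 9 = 15) = 5 (attained at k = 0)
  C[1][0] = min over k of (A[1][0] + B[0][0] = 1 + -3 = -2, A[1][1] + B[1][0] = 0 + 6 = 6) = -2 (attained at k = 0)
  C[1][1] = min over k of (A[1][0] + B[0][1] = 1 + -3 = -2, A[1][1] + B[1][1] = 0 + 9 = 9) = -2 (attained at k = 0)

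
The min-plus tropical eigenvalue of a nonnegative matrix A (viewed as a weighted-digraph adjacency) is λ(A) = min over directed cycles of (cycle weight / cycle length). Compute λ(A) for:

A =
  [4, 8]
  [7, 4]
λ(A) = 4

Enumerate directed cycles and compute their means (weight / length). Sample:
  cycle 0 → 0: weight = 4, length = 1, mean = 4/1 ≈ 4.000
  cycle 1 → 1: weight = 4, length = 1, mean = 4/1 ≈ 4.000
  cycle 0 → 1 → 0: weight = 15, length = 2, mean = 15/2 ≈ 7.500
  cycle 1 → 0 → 1: weight = 15, length = 2, mean = 15/2 ≈ 7.500
Minimum mean = 4.000, attained e.g. along the cycle 0 → 0 with weight 4 and length 1. So λ(A) = 4/1 = 4.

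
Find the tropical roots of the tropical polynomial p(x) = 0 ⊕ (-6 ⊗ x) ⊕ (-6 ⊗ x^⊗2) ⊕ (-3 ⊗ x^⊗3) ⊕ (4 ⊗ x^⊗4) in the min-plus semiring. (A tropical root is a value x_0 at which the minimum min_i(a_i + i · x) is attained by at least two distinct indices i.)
Roots: {-7, -3, 0, 6}

Each tropical root is a break point of the lower envelope of the lines y = a_i + i · x (there are 5 lines, with slopes 0, 1, ..., 4). Only the lines that attain the minimum somewhere contribute to roots; other lines are dominated. Here the surviving (envelope) indices are i = 4, i = 3, i = 2, i = 1, i = 0.
Intersections between consecutive envelope lines give the roots: for adjacent envelope indices i < j the intersection is x = (a_i − a_j) / (j − i). Reading off the sorted break points: {-7, -3, 0, 6}.
Verification: at each break x_0, at least two indices attain the minimum of min_i(a_i + i · x_0).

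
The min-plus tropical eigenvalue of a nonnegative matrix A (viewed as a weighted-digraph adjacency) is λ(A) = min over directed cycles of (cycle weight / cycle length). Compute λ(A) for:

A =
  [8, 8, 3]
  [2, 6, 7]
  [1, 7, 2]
λ(A) = 2

Enumerate directed cycles and compute their means (weight / length). Sample:
  cycle 0 → 0: weight = 8, length = 1, mean = 8/1 ≈ 8.000
  cycle 1 → 1: weight = 6, length = 1, mean = 6/1 ≈ 6.000
  cycle 2 → 2: weight = 2, length = 1, mean = 2/1 ≈ 2.000
  cycle 0 → 1 → 0: weight = 10, length = 2, mean = 10/2 ≈ 5.000
  cycle 0 → 2 → 0: weight = 4, length = 2, mean = 4/2 ≈ 2.000
  cycle 1 → 0 → 1: weight = 10, length = 2, mean = 10/2 ≈ 5.000
Minimum mean = 2.000, attained e.g. along the cycle 2 → 2 with weight 2 and length 1. So λ(A) = 2/1 = 2.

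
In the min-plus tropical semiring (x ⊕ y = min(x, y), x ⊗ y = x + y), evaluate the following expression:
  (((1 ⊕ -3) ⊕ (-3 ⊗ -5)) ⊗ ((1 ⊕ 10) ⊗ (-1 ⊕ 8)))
(((1 ⊕ -3) ⊕ (-3 ⊗ -5)) ⊗ ((1 ⊕ 10) ⊗ (-1 ⊕ 8))) = -8

Expand innermost to outermost. Recall ⊕ takes the minimum of its arguments and ⊗ takes their sum. Working out the expression (((1 ⊕ -3) ⊕ (-3 ⊗ -5)) ⊗ ((1 ⊕ 10) ⊗ (-1 ⊕ 8))) gives -8.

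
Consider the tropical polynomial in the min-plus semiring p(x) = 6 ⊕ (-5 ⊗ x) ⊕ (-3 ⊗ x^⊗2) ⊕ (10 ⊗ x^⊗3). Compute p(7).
p(7) = 2

A tropical monomial a ⊗ x^⊗i evaluates to a + i · x. Evaluating each term at x = 7:
  Term 0 contributes 6 + 0 · 7 = 6
  Term 1 contributes -5 + 1 · 7 = 2
  Term 2 contributes -3 + 2 · 7 = 11
  Term 3 contributes 10 + 3 · 7 = 31
p(7) = ⊕ of these = min[6, 2, 11, 31] = 2.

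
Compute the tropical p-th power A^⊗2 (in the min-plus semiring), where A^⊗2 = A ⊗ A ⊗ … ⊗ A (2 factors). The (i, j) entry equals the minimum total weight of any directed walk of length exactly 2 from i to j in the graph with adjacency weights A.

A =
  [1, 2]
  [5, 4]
A^⊗2 =
  [2, 3]
  [6, 7]

Each entry (A^⊗2)_ij equals the minimum over all length-2 walks i = v_0 → v_1 → … → v_2 = j of Σ_t A[v_t][v_{t+1}]. For example, for (i, j) = (0, 1) we minimise over 2 possible intermediate vertex sequences; the minimum is 3, attained along the walk 0 → 0 → 1.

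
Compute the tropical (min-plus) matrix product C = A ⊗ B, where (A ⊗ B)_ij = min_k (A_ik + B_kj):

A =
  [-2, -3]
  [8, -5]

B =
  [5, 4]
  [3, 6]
A ⊗ B =
  [0, 2]
  [-2, 1]

Apply the min-plus product entry-by-entry:
  C[0][0] = min over k of (A[0][0] + B[0][0] = -2 + 5 = 3, A[0][1] + B[1][0] = -3 + 3 = 0) = 0 (attained at k = 1)
  C[0][1] = min over k of (A[0][0] + B[0][1] = -2 + 4 = 2, A[0][1] + B[1][1] = -3 + 6 = 3) = 2 (attained at k = 0)
  C[1][0] = min over k of (A[1][0] + B[0][0] = 8 + 5 = 13, A[1][1] + B[1][0] = -5 + 3 = -2) = -2 (attained at k = 1)
  C[1][1] = min over k of (A[1][0] + B[0][1] = 8 + 4 = 12, A[1][1] + B[1][1] = -5 + 6 = 1) = 1 (attained at k = 1)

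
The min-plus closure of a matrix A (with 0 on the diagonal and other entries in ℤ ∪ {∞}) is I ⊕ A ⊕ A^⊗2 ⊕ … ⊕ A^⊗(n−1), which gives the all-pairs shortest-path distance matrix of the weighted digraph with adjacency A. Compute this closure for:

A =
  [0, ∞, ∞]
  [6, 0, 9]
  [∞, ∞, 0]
Closure =
  [0, ∞, ∞]
  [6, 0, 9]
  [∞, ∞, 0]

This is the Floyd-Warshall all-pairs shortest-path computation. For each intermediate vertex k = 0, 1, …, 2, update dist[i][j] ← min(dist[i][j], dist[i][k] + dist[k][j]). The final matrix gives, for each (i, j), the minimum total weight of any directed path from i to j (possibly empty when i = j).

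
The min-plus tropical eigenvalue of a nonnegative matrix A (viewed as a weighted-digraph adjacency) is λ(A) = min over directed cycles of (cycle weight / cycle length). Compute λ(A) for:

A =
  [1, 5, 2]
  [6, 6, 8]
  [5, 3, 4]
λ(A) = 1

Enumerate directed cycles and compute their means (weight / length). Sample:
  cycle 0 → 0: weight = 1, length = 1, mean = 1/1 ≈ 1.000
  cycle 1 → 1: weight = 6, length = 1, mean = 6/1 ≈ 6.000
  cycle 2 → 2: weight = 4, length = 1, mean = 4/1 ≈ 4.000
  cycle 0 → 1 → 0: weight = 11, length = 2, mean = 11/2 ≈ 5.500
  cycle 0 → 2 → 0: weight = 7, length = 2, mean = 7/2 ≈ 3.500
  cycle 1 → 0 → 1: weight = 11, length = 2, mean = 11/2 ≈ 5.500
Minimum mean = 1.000, attained e.g. along the cycle 0 → 0 with weight 1 and length 1. So λ(A) = 1/1 = 1.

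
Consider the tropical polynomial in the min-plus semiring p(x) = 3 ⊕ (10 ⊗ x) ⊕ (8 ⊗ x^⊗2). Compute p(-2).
p(-2) = 3

A tropical monomial a ⊗ x^⊗i evaluates to a + i · x. Evaluating each term at x = -2:
  Term 0 contributes 3 + 0 · -2 = 3
  Term 1 contributes 10 + 1 · -2 = 8
  Term 2 contributes 8 + 2 · -2 = 4
p(-2) = ⊕ of these = min[3, 8, 4] = 3.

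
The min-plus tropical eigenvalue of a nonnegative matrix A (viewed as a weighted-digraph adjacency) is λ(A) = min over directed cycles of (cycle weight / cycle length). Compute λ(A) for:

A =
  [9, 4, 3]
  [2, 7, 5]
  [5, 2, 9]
λ(A) = 7/3

Enumerate directed cycles and compute their means (weight / length). Sample:
  cycle 0 → 0: weight = 9, length = 1, mean = 9/1 ≈ 9.000
  cycle 1 → 1: weight = 7, length = 1, mean = 7/1 ≈ 7.000
  cycle 2 → 2: weight = 9, length = 1, mean = 9/1 ≈ 9.000
  cycle 0 → 1 → 0: weight = 6, length = 2, mean = 6/2 ≈ 3.000
  cycle 0 → 2 → 0: weight = 8, length = 2, mean = 8/2 ≈ 4.000
  cycle 1 → 0 → 1: weight = 6, length = 2, mean = 6/2 ≈ 3.000
Minimum mean = 2.333, attained e.g. along the cycle 0 → 2 → 1 → 0 with weight 7 and length 3. So λ(A) = 7/3 = 7/3.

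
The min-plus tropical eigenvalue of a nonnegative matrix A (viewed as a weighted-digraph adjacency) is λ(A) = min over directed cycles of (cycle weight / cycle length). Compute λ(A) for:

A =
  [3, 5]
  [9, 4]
λ(A) = 3

Enumerate directed cycles and compute their means (weight / length). Sample:
  cycle 0 → 0: weight = 3, length = 1, mean = 3/1 ≈ 3.000
  cycle 1 → 1: weight = 4, length = 1, mean = 4/1 ≈ 4.000
  cycle 0 → 1 → 0: weight = 14, length = 2, mean = 14/2 ≈ 7.000
  cycle 1 → 0 → 1: weight = 14, length = 2, mean = 14/2 ≈ 7.000
Minimum mean = 3.000, attained e.g. along the cycle 0 → 0 with weight 3 and length 1. So λ(A) = 3/1 = 3.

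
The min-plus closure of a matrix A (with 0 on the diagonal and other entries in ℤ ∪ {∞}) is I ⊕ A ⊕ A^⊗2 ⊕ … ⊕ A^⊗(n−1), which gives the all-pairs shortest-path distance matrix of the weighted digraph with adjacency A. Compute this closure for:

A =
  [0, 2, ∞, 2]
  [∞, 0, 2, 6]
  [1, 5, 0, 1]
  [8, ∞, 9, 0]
Closure =
  [0, 2, 4, 2]
  [3, 0, 2, 3]
  [1, 3, 0, 1]
  [8, 10, 9, 0]

This is the Floyd-Warshall all-pairs shortest-path computation. For each intermediate vertex k = 0, 1, …, 3, update dist[i][j] ← min(dist[i][j], dist[i][k] + dist[k][j]). The final matrix gives, for each (i, j), the minimum total weight of any directed path from i to j (possibly empty when i = j).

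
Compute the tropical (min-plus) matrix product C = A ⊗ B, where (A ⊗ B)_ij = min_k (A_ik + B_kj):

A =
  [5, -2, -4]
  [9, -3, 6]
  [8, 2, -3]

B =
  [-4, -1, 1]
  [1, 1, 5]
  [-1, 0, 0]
A ⊗ B =
  [-5, -4, -4]
  [-2, -2, 2]
  [-4, -3, -3]

Apply the min-plus product entry-by-entry:
  C[0][0] = min over k of (A[0][0] + B[0][0] = 5 + -4 = 1, A[0][1] + B[1][0] = -2 + 1 = -1, A[0][2] + B[2][0] = -4 + -1 = -5) = -5 (attained at k = 2)
  C[0][1] = min over k of (A[0][0] + B[0][1] = 5 + -1 = 4, A[0][1] + B[1][1] = -2 + 1 = -1, A[0][2] + B[2][1] = -4 + 0 = -4) = -4 (attained at k = 2)
  C[0][2] = min over k of (A[0][0] + B[0][2] = 5 + 1 = 6, A[0][1] + B[1][2] = -2 + 5 = 3, A[0][2] + B[2][2] = -4 + 0 = -4) = -4 (attained at k = 2)
  C[1][0] = min over k of (A[1][0] + B[0][0] = 9 + -4 = 5, A[1][1] + B[1][0] = -3 + 1 = -2, A[1][2] + B[2][0] = 6 + -1 = 5) = -2 (attained at k = 1)
  C[1][1] = min over k of (A[1][0] + B[0][1] = 9 + -1 = 8, A[1][1] + B[1][1] = -3 + 1 = -2, A[1][2] + B[2][1] = 6 + 0 = 6) = -2 (attained at k = 1)
  C[1][2] = min over k of (A[1][0] + B[0][2] = 9 + 1 = 10, A[1][1] + B[1][2] = -3 + 5 = 2, A[1][2] + B[2][2] = 6 + 0 = 6) = 2 (attained at k = 1)
  C[2][0] = min over k of (A[2][0] + B[0][0] = 8 + -4 = 4, A[2][1] + B[1][0] = 2 + 1 = 3, A[2][2] + B[2][0] = -3 + -1 = -4) = -4 (attained at k = 2)
  C[2][1] = min over k of (A[2][0] + B[0][1] = 8 + -1 = 7, A[2][1] + B[1][1] = 2 + 1 = 3, A[2][2] + B[2][1] = -3 + 0 = -3) = -3 (attained at k = 2)
  C[2][2] = min over k of (A[2][0] + B[0][2] = 8 + 1 = 9, A[2][1] + B[1][2] = 2 + 5 = 7, A[2][2] + B[2][2] = -3 + 0 = -3) = -3 (attained at k = 2)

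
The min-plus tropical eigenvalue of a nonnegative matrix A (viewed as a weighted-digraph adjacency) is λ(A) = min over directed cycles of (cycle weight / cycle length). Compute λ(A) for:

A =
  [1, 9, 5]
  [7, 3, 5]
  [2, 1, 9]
λ(A) = 1

Enumerate directed cycles and compute their means (weight / length). Sample:
  cycle 0 → 0: weight = 1, length = 1, mean = 1/1 ≈ 1.000
  cycle 1 → 1: weight = 3, length = 1, mean = 3/1 ≈ 3.000
  cycle 2 → 2: weight = 9, length = 1, mean = 9/1 ≈ 9.000
  cycle 0 → 1 → 0: weight = 16, length = 2, mean = 16/2 ≈ 8.000
  cycle 0 → 2 → 0: weight = 7, length = 2, mean = 7/2 ≈ 3.500
  cycle 1 → 0 → 1: weight = 16, length = 2, mean = 16/2 ≈ 8.000
Minimum mean = 1.000, attained e.g. along the cycle 0 → 0 with weight 1 and length 1. So λ(A) = 1/1 = 1.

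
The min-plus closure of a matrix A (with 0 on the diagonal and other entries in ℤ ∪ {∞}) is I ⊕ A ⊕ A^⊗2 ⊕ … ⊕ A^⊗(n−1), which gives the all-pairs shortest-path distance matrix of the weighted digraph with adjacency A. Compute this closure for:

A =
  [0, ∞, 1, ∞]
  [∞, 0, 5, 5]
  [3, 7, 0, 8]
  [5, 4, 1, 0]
Closure =
  [0, 8, 1, 9]
  [8, 0, 5, 5]
  [3, 7, 0, 8]
  [4, 4, 1, 0]

This is the Floyd-Warshall all-pairs shortest-path computation. For each intermediate vertex k = 0, 1, …, 3, update dist[i][j] ← min(dist[i][j], dist[i][k] + dist[k][j]). The final matrix gives, for each (i, j), the minimum total weight of any directed path from i to j (possibly empty when i = j).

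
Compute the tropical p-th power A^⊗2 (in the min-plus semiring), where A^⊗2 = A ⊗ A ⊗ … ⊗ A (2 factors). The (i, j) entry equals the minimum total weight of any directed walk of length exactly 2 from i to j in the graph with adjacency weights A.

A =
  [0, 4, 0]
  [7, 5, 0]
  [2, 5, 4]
A^⊗2 =
  [0, 4, 0]
  [2, 5, 4]
  [2, 6, 2]

Each entry (A^⊗2)_ij equals the minimum over all length-2 walks i = v_0 → v_1 → … → v_2 = j of Σ_t A[v_t][v_{t+1}]. For example, for (i, j) = (0, 2) we minimise over 3 possible intermediate vertex sequences; the minimum is 0, attained along the walk 0 → 0 → 2.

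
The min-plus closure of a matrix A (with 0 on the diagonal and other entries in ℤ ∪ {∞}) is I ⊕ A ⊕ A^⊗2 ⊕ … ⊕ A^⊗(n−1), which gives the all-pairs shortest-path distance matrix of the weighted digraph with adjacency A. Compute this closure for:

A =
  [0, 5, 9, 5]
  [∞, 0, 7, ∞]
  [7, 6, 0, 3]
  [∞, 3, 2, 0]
Closure =
  [0, 5, 7, 5]
  [14, 0, 7, 10]
  [7, 6, 0, 3]
  [9, 3, 2, 0]

This is the Floyd-Warshall all-pairs shortest-path computation. For each intermediate vertex k = 0, 1, …, 3, update dist[i][j] ← min(dist[i][j], dist[i][k] + dist[k][j]). The final matrix gives, for each (i, j), the minimum total weight of any directed path from i to j (possibly empty when i = j).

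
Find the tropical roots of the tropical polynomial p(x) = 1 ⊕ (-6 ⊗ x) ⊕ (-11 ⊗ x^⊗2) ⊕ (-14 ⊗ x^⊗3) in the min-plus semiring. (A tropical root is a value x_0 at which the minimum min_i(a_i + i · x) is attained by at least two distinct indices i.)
Roots: {3, 5, 7}

Each tropical root is a break point of the lower envelope of the lines y = a_i + i · x (there are 4 lines, with slopes 0, 1, ..., 3). Only the lines that attain the minimum somewhere contribute to roots; other lines are dominated. Here the surviving (envelope) indices are i = 3, i = 2, i = 1, i = 0.
Intersections between consecutive envelope lines give the roots: for adjacent envelope indices i < j the intersection is x = (a_i − a_j) / (j − i). Reading off the sorted break points: {3, 5, 7}.
Verification: at each break x_0, at least two indices attain the minimum of min_i(a_i + i · x_0).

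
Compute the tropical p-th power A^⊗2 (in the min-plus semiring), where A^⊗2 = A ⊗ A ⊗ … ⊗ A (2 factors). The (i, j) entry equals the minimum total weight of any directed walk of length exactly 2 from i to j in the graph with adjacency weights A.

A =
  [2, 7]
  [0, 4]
A^⊗2 =
  [4, 9]
  [2, 7]

Each entry (A^⊗2)_ij equals the minimum over all length-2 walks i = v_0 → v_1 → … → v_2 = j of Σ_t A[v_t][v_{t+1}]. For example, for (i, j) = (0, 1) we minimise over 2 possible intermediate vertex sequences; the minimum is 9, attained along the walk 0 → 0 → 1.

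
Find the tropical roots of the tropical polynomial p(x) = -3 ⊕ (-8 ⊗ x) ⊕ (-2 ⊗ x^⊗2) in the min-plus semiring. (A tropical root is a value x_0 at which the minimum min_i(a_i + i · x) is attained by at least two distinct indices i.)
Roots: {-6, 5}

Each tropical root is a break point of the lower envelope of the lines y = a_i + i · x (there are 3 lines, with slopes 0, 1, ..., 2). Only the lines that attain the minimum somewhere contribute to roots; other lines are dominated. Here the surviving (envelope) indices are i = 2, i = 1, i = 0.
Intersections between consecutive envelope lines give the roots: for adjacent envelope indices i < j the intersection is x = (a_i − a_j) / (j − i). Reading off the sorted break points: {-6, 5}.
Verification: at each break x_0, at least two indices attain the minimum of min_i(a_i + i · x_0).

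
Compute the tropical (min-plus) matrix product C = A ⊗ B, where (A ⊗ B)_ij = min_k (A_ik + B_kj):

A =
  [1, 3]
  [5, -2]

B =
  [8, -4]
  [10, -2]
A ⊗ B =
  [9, -3]
  [8, -4]

Apply the min-plus product entry-by-entry:
  C[0][0] = min over k of (A[0][0] + B[0][0] = 1 + 8 = 9, A[0][1] + B[1][0] = 3 + 10 = 13) = 9 (attained at k = 0)
  C[0][1] = min over k of (A[0][0] + B[0][1] = 1 + -4 = -3, A[0][1] + B[1][1] = 3 + -2 = 1) = -3 (attained at k = 0)
  C[1][0] = min over k of (A[1][0] + B[0][0] = 5 + 8 = 13, A[1][1] + B[1][0] = -2 + 10 = 8) = 8 (attained at k = 1)
  C[1][1] = min over k of (A[1][0] + B[0][1] = 5 + -4 = 1, A[1][1] + B[1][1] = -2 + -2 = -4) = -4 (attained at k = 1)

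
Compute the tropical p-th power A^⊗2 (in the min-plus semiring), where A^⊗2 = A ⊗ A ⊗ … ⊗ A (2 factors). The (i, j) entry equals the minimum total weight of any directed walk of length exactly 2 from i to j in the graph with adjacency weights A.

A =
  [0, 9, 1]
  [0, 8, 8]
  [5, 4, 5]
A^⊗2 =
  [0, 5, 1]
  [0, 9, 1]
  [4, 9, 6]

Each entry (A^⊗2)_ij equals the minimum over all length-2 walks i = v_0 → v_1 → … → v_2 = j of Σ_t A[v_t][v_{t+1}]. For example, for (i, j) = (0, 2) we minimise over 3 possible intermediate vertex sequences; the minimum is 1, attained along the walk 0 → 0 → 2.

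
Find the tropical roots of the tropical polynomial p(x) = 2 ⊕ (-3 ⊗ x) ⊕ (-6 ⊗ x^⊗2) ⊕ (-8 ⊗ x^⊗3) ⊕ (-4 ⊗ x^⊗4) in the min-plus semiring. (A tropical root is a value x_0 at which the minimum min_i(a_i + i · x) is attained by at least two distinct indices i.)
Roots: {-4, 2, 3, 5}

Each tropical root is a break point of the lower envelope of the lines y = a_i + i · x (there are 5 lines, with slopes 0, 1, ..., 4). Only the lines that attain the minimum somewhere contribute to roots; other lines are dominated. Here the surviving (envelope) indices are i = 4, i = 3, i = 2, i = 1, i = 0.
Intersections between consecutive envelope lines give the roots: for adjacent envelope indices i < j the intersection is x = (a_i − a_j) / (j − i). Reading off the sorted break points: {-4, 2, 3, 5}.
Verification: at each break x_0, at least two indices attain the minimum of min_i(a_i + i · x_0).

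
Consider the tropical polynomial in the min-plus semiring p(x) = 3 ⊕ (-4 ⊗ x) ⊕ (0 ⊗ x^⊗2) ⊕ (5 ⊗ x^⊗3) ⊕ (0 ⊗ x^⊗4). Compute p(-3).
p(-3) = -12

A tropical monomial a ⊗ x^⊗i evaluates to a + i · x. Evaluating each term at x = -3:
  Term 0 contributes 3 + 0 · -3 = 3
  Term 1 contributes -4 + 1 · -3 = -7
  Term 2 contributes 0 + 2 · -3 = -6
  Term 3 contributes 5 + 3 · -3 = -4
  Term 4 contributes 0 + 4 · -3 = -12
p(-3) = ⊕ of these = min[3, -7, -6, -4, -12] = -12.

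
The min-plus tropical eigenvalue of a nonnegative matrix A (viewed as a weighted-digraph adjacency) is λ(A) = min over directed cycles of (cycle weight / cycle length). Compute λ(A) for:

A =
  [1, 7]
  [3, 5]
λ(A) = 1

Enumerate directed cycles and compute their means (weight / length). Sample:
  cycle 0 → 0: weight = 1, length = 1, mean = 1/1 ≈ 1.000
  cycle 1 → 1: weight = 5, length = 1, mean = 5/1 ≈ 5.000
  cycle 0 → 1 → 0: weight = 10, length = 2, mean = 10/2 ≈ 5.000
  cycle 1 → 0 → 1: weight = 10, length = 2, mean = 10/2 ≈ 5.000
Minimum mean = 1.000, attained e.g. along the cycle 0 → 0 with weight 1 and length 1. So λ(A) = 1/1 = 1.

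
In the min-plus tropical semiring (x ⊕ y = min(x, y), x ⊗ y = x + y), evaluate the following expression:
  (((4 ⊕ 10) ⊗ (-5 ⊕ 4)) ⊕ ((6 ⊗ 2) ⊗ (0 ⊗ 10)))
(((4 ⊕ 10) ⊗ (-5 ⊕ 4)) ⊕ ((6 ⊗ 2) ⊗ (0 ⊗ 10))) = -1

Expand innermost to outermost. Recall ⊕ takes the minimum of its arguments and ⊗ takes their sum. Working out the expression (((4 ⊕ 10) ⊗ (-5 ⊕ 4)) ⊕ ((6 ⊗ 2) ⊗ (0 ⊗ 10))) gives -1.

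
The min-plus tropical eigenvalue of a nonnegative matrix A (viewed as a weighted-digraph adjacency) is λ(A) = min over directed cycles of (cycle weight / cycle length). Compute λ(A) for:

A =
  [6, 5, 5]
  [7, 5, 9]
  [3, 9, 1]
λ(A) = 1

Enumerate directed cycles and compute their means (weight / length). Sample:
  cycle 0 → 0: weight = 6, length = 1, mean = 6/1 ≈ 6.000
  cycle 1 → 1: weight = 5, length = 1, mean = 5/1 ≈ 5.000
  cycle 2 → 2: weight = 1, length = 1, mean = 1/1 ≈ 1.000
  cycle 0 → 1 → 0: weight = 12, length = 2, mean = 12/2 ≈ 6.000
  cycle 0 → 2 → 0: weight = 8, length = 2, mean = 8/2 ≈ 4.000
  cycle 1 → 0 → 1: weight = 12, length = 2, mean = 12/2 ≈ 6.000
Minimum mean = 1.000, attained e.g. along the cycle 2 → 2 with weight 1 and length 1. So λ(A) = 1/1 = 1.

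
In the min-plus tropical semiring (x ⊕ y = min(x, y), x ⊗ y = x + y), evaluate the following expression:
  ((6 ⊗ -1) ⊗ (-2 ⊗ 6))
((6 ⊗ -1) ⊗ (-2 ⊗ 6)) = 9

Expand innermost to outermost. Recall ⊕ takes the minimum of its arguments and ⊗ takes their sum. Working out the expression ((6 ⊗ -1) ⊗ (-2 ⊗ 6)) gives 9.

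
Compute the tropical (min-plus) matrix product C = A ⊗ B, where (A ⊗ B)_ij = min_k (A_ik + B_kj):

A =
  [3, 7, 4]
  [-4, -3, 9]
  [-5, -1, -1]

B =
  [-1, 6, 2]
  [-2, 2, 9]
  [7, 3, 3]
A ⊗ B =
  [2, 7, 5]
  [-5, -1, -2]
  [-6, 1, -3]

Apply the min-plus product entry-by-entry:
  C[0][0] = min over k of (A[0][0] + B[0][0] = 3 + -1 = 2, A[0][1] + B[1][0] = 7 + -2 = 5, A[0][2] + B[2][0] = 4 + 7 = 11) = 2 (attained at k = 0)
  C[0][1] = min over k of (A[0][0] + B[0][1] = 3 + 6 = 9, A[0][1] + B[1][1] = 7 + 2 = 9, A[0][2] + B[2][1] = 4 + 3 = 7) = 7 (attained at k = 2)
  C[0][2] = min over k of (A[0][0] + B[0][2] = 3 + 2 = 5, A[0][1] + B[1][2] = 7 + 9 = 16, A[0][2] + B[2][2] = 4 + 3 = 7) = 5 (attained at k = 0)
  C[1][0] = min over k of (A[1][0] + B[0][0] = -4 + -1 = -5, A[1][1] + B[1][0] = -3 + -2 = -5, A[1][2] + B[2][0] = 9 + 7 = 16) = -5 (attained at k = 0)
  C[1][1] = min over k of (A[1][0] + B[0][1] = -4 + 6 = 2, A[1][1] + B[1][1] = -3 + 2 = -1, A[1][2] + B[2][1] = 9 + 3 = 12) = -1 (attained at k = 1)
  C[1][2] = min over k of (A[1][0] + B[0][2] = -4 + 2 = -2, A[1][1] + B[1][2] = -3 + 9 = 6, A[1][2] + B[2][2] = 9 + 3 = 12) = -2 (attained at k = 0)
  C[2][0] = min over k of (A[2][0] + B[0][0] = -5 + -1 = -6, A[2][1] + B[1][0] = -1 + -2 = -3, A[2][2] + B[2][0] = -1 + 7 = 6) = -6 (attained at k = 0)
  C[2][1] = min over k of (A[2][0] + B[0][1] = -5 + 6 = 1, A[2][1] + B[1][1] = -1 + 2 = 1, A[2][2] + B[2][1] = -1 + 3 = 2) = 1 (attained at k = 0)
  C[2][2] = min over k of (A[2][0] + B[0][2] = -5 + 2 = -3, A[2][1] + B[1][2] = -1 + 9 = 8, A[2][2] + B[2][2] = -1 + 3 = 2) = -3 (attained at k = 0)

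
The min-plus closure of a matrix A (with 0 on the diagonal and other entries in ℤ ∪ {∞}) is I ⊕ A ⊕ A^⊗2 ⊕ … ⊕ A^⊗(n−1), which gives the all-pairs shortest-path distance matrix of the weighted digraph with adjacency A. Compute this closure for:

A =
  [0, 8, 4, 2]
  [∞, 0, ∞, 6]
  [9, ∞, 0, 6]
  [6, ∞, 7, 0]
Closure =
  [0, 8, 4, 2]
  [12, 0, 13, 6]
  [9, 17, 0, 6]
  [6, 14, 7, 0]

This is the Floyd-Warshall all-pairs shortest-path computation. For each intermediate vertex k = 0, 1, …, 3, update dist[i][j] ← min(dist[i][j], dist[i][k] + dist[k][j]). The final matrix gives, for each (i, j), the minimum total weight of any directed path from i to j (possibly empty when i = j).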